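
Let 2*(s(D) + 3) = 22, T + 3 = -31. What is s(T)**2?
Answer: 64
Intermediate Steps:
T = -34 (T = -3 - 31 = -34)
s(D) = 8 (s(D) = -3 + (1/2)*22 = -3 + 11 = 8)
s(T)**2 = 8**2 = 64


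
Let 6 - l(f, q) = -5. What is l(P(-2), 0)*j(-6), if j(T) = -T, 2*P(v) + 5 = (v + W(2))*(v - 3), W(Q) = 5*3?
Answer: 66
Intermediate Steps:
W(Q) = 15
P(v) = -5/2 + (-3 + v)*(15 + v)/2 (P(v) = -5/2 + ((v + 15)*(v - 3))/2 = -5/2 + ((15 + v)*(-3 + v))/2 = -5/2 + ((-3 + v)*(15 + v))/2 = -5/2 + (-3 + v)*(15 + v)/2)
l(f, q) = 11 (l(f, q) = 6 - 1*(-5) = 6 + 5 = 11)
l(P(-2), 0)*j(-6) = 11*(-1*(-6)) = 11*6 = 66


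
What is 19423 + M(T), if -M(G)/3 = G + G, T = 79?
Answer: 18949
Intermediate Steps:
M(G) = -6*G (M(G) = -3*(G + G) = -6*G)
19423 + M(T) = 19423 - 6*79 = 19423 - 474 = 18949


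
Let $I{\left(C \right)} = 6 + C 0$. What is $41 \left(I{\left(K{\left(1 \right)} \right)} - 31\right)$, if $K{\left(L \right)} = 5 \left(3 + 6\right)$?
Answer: $-1025$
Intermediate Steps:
$K{\left(L \right)} = 45$ ($K{\left(L \right)} = 5 \cdot 9 = 45$)
$I{\left(C \right)} = 6$ ($I{\left(C \right)} = 6 + 0 = 6$)
$41 \left(I{\left(K{\left(1 \right)} \right)} - 31\right) = 41 \left(6 - 31\right) = 41 \left(-25\right) = -1025$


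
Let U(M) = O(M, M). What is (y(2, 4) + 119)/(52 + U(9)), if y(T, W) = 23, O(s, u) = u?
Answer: 142/61 ≈ 2.3279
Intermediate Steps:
U(M) = M
(y(2, 4) + 119)/(52 + U(9)) = (23 + 119)/(52 + 9) = 142/61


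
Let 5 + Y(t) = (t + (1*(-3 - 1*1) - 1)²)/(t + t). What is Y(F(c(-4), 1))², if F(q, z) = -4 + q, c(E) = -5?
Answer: 2809/81 ≈ 34.679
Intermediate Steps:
Y(t) = -5 + (25 + t)/(2*t) (Y(t) = -5 + (t + (1*(-3 - 1*1) - 1)²)/(t + t) = -5 + (t + (1*(-3 - 1) - 1)²)/((2*t)) = -5 + (t + (1*(-4) - 1)²)*(1/(2*t)) = -5 + (t + (-4 - 1)²)*(1/(2*t)) = -5 + (t + (-5)²)*(1/(2*t)) = -5 + (t + 25)*(1/(2*t)) = -5 + (25 + t)*(1/(2*t)) = -5 + (25 + t)/(2*t))
Y(F(c(-4), 1))² = ((25 - 9*(-4 - 5))/(2*(-4 - 5)))² = ((½)*(25 - 9*(-9))/(-9))² = ((½)*(-⅑)*(25 + 81))² = ((½)*(-⅑)*106)² = (-53/9)² = 2809/81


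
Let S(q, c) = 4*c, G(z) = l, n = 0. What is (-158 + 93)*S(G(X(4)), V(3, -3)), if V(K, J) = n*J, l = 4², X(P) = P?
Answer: 0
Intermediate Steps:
l = 16
G(z) = 16
V(K, J) = 0 (V(K, J) = 0*J = 0)
(-158 + 93)*S(G(X(4)), V(3, -3)) = (-158 + 93)*(4*0) = -65*0 = 0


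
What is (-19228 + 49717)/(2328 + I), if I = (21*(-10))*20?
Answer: -10163/624 ≈ -16.287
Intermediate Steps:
I = -4200 (I = -210*20 = -4200)
(-19228 + 49717)/(2328 + I) = (-19228 + 49717)/(2328 - 4200) = 30489/(-1872) = 30489*(-1/1872) = -10163/624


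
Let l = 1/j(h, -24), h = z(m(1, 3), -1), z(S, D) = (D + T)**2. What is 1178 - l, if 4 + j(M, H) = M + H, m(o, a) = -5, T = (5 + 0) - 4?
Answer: 32985/28 ≈ 1178.0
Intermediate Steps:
T = 1 (T = 5 - 4 = 1)
z(S, D) = (1 + D)**2 (z(S, D) = (D + 1)**2 = (1 + D)**2)
h = 0 (h = (1 - 1)**2 = 0**2 = 0)
j(M, H) = -4 + H + M (j(M, H) = -4 + (M + H) = -4 + (H + M) = -4 + H + M)
l = -1/28 (l = 1/(-4 - 24 + 0) = 1/(-28) = -1/28 ≈ -0.035714)
1178 - l = 1178 - 1*(-1/28) = 1178 + 1/28 = 32985/28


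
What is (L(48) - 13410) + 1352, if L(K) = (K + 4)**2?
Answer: -9354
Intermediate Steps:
L(K) = (4 + K)**2
(L(48) - 13410) + 1352 = ((4 + 48)**2 - 13410) + 1352 = (52**2 - 13410) + 1352 = (2704 - 13410) + 1352 = -10706 + 1352 = -9354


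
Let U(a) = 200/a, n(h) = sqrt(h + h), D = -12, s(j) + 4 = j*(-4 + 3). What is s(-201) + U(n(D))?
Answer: 197 - 50*I*sqrt(6)/3 ≈ 197.0 - 40.825*I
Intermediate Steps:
s(j) = -4 - j (s(j) = -4 + j*(-4 + 3) = -4 + j*(-1) = -4 - j)
n(h) = sqrt(2)*sqrt(h) (n(h) = sqrt(2*h) = sqrt(2)*sqrt(h))
s(-201) + U(n(D)) = (-4 - 1*(-201)) + 200/((sqrt(2)*sqrt(-12))) = (-4 + 201) + 200/((sqrt(2)*(2*I*sqrt(3)))) = 197 + 200/((2*I*sqrt(6))) = 197 + 200*(-I*sqrt(6)/12) = 197 - 50*I*sqrt(6)/3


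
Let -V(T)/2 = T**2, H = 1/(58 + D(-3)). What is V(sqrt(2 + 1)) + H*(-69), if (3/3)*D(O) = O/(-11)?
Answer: -4605/641 ≈ -7.1841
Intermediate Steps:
D(O) = -O/11 (D(O) = O/(-11) = O*(-1/11) = -O/11)
H = 11/641 (H = 1/(58 - 1/11*(-3)) = 1/(58 + 3/11) = 1/(641/11) = 11/641 ≈ 0.017161)
V(T) = -2*T**2
V(sqrt(2 + 1)) + H*(-69) = -2*(sqrt(2 + 1))**2 + (11/641)*(-69) = -2*(sqrt(3))**2 - 759/641 = -2*3 - 759/641 = -6 - 759/641 = -4605/641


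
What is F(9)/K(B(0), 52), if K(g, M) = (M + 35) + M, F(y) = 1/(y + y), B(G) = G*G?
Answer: 1/2502 ≈ 0.00039968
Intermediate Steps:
B(G) = G²
F(y) = 1/(2*y)
K(g, M) = 35 + 2*M (K(g, M) = (35 + M) + M = 35 + 2*M)
F(9)/K(B(0), 52) = ((½)/9)/(35 + 2*52) = ((½)*(⅑))/(35 + 104) = (1/18)/139 = (1/18)*(1/139) = 1/2502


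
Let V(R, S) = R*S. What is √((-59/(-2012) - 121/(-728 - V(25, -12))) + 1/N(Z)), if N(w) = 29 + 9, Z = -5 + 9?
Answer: √1415262699614/2045198 ≈ 0.58168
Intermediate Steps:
Z = 4
N(w) = 38
√((-59/(-2012) - 121/(-728 - V(25, -12))) + 1/N(Z)) = √((-59/(-2012) - 121/(-728 - 25*(-12))) + 1/38) = √((-59*(-1/2012) - 121/(-728 - 1*(-300))) + 1/38) = √((59/2012 - 121/(-728 + 300)) + 1/38) = √((59/2012 - 121/(-428)) + 1/38) = √((59/2012 - 121*(-1/428)) + 1/38) = √((59/2012 + 121/428) + 1/38) = √(16794/53821 + 1/38) = √(691993/2045198) = √1415262699614/2045198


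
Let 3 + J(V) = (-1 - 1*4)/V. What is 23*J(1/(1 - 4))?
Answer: 276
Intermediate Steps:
J(V) = -3 - 5/V (J(V) = -3 + (-1 - 1*4)/V = -3 + (-1 - 4)/V = -3 - 5/V)
23*J(1/(1 - 4)) = 23*(-3 - 5/(1/(1 - 4))) = 23*(-3 - 5/(1/(-3))) = 23*(-3 - 5/(-⅓)) = 23*(-3 - 5*(-3)) = 23*(-3 + 15) = 23*12 = 276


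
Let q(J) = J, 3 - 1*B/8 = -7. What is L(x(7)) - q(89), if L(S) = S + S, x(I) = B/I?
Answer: -463/7 ≈ -66.143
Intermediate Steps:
B = 80 (B = 24 - 8*(-7) = 24 + 56 = 80)
x(I) = 80/I
L(S) = 2*S
L(x(7)) - q(89) = 2*(80/7) - 1*89 = 2*(80*(⅐)) - 89 = 2*(80/7) - 89 = 160/7 - 89 = -463/7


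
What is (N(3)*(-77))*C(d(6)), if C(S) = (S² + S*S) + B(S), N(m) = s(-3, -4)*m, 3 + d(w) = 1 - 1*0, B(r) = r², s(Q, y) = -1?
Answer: 2772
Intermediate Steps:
d(w) = -2 (d(w) = -3 + (1 - 1*0) = -3 + (1 + 0) = -3 + 1 = -2)
N(m) = -m
C(S) = 3*S² (C(S) = (S² + S*S) + S² = (S² + S²) + S² = 2*S² + S² = 3*S²)
(N(3)*(-77))*C(d(6)) = (-1*3*(-77))*(3*(-2)²) = (-3*(-77))*(3*4) = 231*12 = 2772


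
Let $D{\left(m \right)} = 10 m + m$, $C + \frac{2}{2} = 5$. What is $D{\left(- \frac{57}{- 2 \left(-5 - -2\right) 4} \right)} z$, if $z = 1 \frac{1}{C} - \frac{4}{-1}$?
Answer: $- \frac{3553}{32} \approx -111.03$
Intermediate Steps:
$C = 4$ ($C = -1 + 5 = 4$)
$D{\left(m \right)} = 11 m$
$z = \frac{17}{4}$ ($z = 1 \cdot \frac{1}{4} - \frac{4}{-1} = 1 \cdot \frac{1}{4} - -4 = \frac{1}{4} + 4 = \frac{17}{4} \approx 4.25$)
$D{\left(- \frac{57}{- 2 \left(-5 - -2\right) 4} \right)} z = 11 \left(- \frac{57}{- 2 \left(-5 - -2\right) 4}\right) \frac{17}{4} = 11 \left(- \frac{57}{- 2 \left(-5 + 2\right) 4}\right) \frac{17}{4} = 11 \left(- \frac{57}{\left(-2\right) \left(-3\right) 4}\right) \frac{17}{4} = 11 \left(- \frac{57}{6 \cdot 4}\right) \frac{17}{4} = 11 \left(- \frac{57}{24}\right) \frac{17}{4} = 11 \left(\left(-57\right) \frac{1}{24}\right) \frac{17}{4} = 11 \left(- \frac{19}{8}\right) \frac{17}{4} = \left(- \frac{209}{8}\right) \frac{17}{4} = - \frac{3553}{32}$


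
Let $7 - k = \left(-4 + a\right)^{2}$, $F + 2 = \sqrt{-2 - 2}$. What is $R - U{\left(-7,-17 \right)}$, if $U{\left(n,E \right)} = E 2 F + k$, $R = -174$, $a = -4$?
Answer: $-185 + 68 i \approx -185.0 + 68.0 i$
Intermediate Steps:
$F = -2 + 2 i$ ($F = -2 + \sqrt{-2 - 2} = -2 + \sqrt{-4} = -2 + 2 i \approx -2.0 + 2.0 i$)
$k = -57$ ($k = 7 - \left(-4 - 4\right)^{2} = 7 - \left(-8\right)^{2} = 7 - 64 = -57$)
$U{\left(n,E \right)} = -57 + 2 E \left(-2 + 2 i\right)$ ($U{\left(n,E \right)} = E 2 \left(-2 + 2 i\right) - 57 = 2 E \left(-2 + 2 i\right) - 57 = -57 + 2 E \left(-2 + 2 i\right)$)
$R - U{\left(-7,-17 \right)} = -174 - \left(-57 + 4 \left(-17\right) \left(-1 + i\right)\right) = -174 - \left(-57 + \left(68 - 68 i\right)\right) = -174 - \left(11 - 68 i\right) = -185 + 68 i$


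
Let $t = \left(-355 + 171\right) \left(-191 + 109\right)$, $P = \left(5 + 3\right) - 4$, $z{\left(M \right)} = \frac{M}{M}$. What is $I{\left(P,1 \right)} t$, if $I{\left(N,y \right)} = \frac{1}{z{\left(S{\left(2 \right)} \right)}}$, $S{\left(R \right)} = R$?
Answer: $15088$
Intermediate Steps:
$z{\left(M \right)} = 1$
$P = 4$ ($P = 8 - 4 = 4$)
$t = 15088$ ($t = \left(-184\right) \left(-82\right) = 15088$)
$I{\left(N,y \right)} = 1$ ($I{\left(N,y \right)} = 1^{-1} = 1$)
$I{\left(P,1 \right)} t = 1 \cdot 15088 = 15088$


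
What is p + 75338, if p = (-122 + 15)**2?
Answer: 86787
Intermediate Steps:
p = 11449 (p = (-107)**2 = 11449)
p + 75338 = 11449 + 75338 = 86787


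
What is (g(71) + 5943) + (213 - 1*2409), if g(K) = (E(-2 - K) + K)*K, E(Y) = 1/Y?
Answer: 641453/73 ≈ 8787.0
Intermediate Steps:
E(Y) = 1/Y
g(K) = K*(K + 1/(-2 - K)) (g(K) = (1/(-2 - K) + K)*K = (K + 1/(-2 - K))*K = K*(K + 1/(-2 - K)))
(g(71) + 5943) + (213 - 1*2409) = (71*(-1 + 71*(2 + 71))/(2 + 71) + 5943) + (213 - 1*2409) = (71*(-1 + 71*73)/73 + 5943) + (213 - 2409) = (71*(1/73)*(-1 + 5183) + 5943) - 2196 = (71*(1/73)*5182 + 5943) - 2196 = (367922/73 + 5943) - 2196 = 801761/73 - 2196 = 641453/73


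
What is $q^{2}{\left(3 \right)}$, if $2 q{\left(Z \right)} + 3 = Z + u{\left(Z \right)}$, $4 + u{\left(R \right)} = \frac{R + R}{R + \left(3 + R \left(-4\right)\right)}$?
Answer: $\frac{25}{4} \approx 6.25$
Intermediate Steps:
$u{\left(R \right)} = -4 + \frac{2 R}{3 - 3 R}$ ($u{\left(R \right)} = -4 + \frac{R + R}{R + \left(3 + R \left(-4\right)\right)} = -4 + \frac{2 R}{R - \left(-3 + 4 R\right)} = -4 + \frac{2 R}{3 - 3 R}$)
$q{\left(Z \right)} = - \frac{3}{2} + \frac{Z}{2} + \frac{6 - 7 Z}{3 \left(-1 + Z\right)}$ ($q{\left(Z \right)} = - \frac{3}{2} + \frac{Z + \frac{2 \left(6 - 7 Z\right)}{3 \left(-1 + Z\right)}}{2} = - \frac{3}{2} + \left(\frac{Z}{2} + \frac{6 - 7 Z}{3 \left(-1 + Z\right)}\right) = - \frac{3}{2} + \frac{Z}{2} + \frac{6 - 7 Z}{3 \left(-1 + Z\right)}$)
$q^{2}{\left(3 \right)} = \left(\frac{21 - 78 + 3 \cdot 3^{2}}{6 \left(-1 + 3\right)}\right)^{2} = \left(\frac{21 - 78 + 3 \cdot 9}{6 \cdot 2}\right)^{2} = \left(\frac{1}{6} \cdot \frac{1}{2} \left(21 - 78 + 27\right)\right)^{2} = \left(\frac{1}{6} \cdot \frac{1}{2} \left(-30\right)\right)^{2} = \left(- \frac{5}{2}\right)^{2} = \frac{25}{4}$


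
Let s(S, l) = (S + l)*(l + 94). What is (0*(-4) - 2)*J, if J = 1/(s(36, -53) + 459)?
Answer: 1/119 ≈ 0.0084034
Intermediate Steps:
s(S, l) = (94 + l)*(S + l) (s(S, l) = (S + l)*(94 + l) = (94 + l)*(S + l))
J = -1/238 (J = 1/(((-53)**2 + 94*36 + 94*(-53) + 36*(-53)) + 459) = 1/((2809 + 3384 - 4982 - 1908) + 459) = 1/(-697 + 459) = 1/(-238) = -1/238 ≈ -0.0042017)
(0*(-4) - 2)*J = (0*(-4) - 2)*(-1/238) = (0 - 2)*(-1/238) = -2*(-1/238) = 1/119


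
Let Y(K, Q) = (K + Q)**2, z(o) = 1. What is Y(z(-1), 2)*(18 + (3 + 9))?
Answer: 270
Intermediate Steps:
Y(z(-1), 2)*(18 + (3 + 9)) = (1 + 2)**2*(18 + (3 + 9)) = 3**2*(18 + 12) = 9*30 = 270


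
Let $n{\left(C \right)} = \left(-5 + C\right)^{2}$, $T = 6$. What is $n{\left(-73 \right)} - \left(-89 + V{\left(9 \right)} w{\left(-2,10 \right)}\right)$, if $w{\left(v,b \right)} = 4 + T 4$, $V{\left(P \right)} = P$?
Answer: $5921$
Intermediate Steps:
$w{\left(v,b \right)} = 28$ ($w{\left(v,b \right)} = 4 + 6 \cdot 4 = 4 + 24 = 28$)
$n{\left(-73 \right)} - \left(-89 + V{\left(9 \right)} w{\left(-2,10 \right)}\right) = \left(-5 - 73\right)^{2} - \left(-89 + 9 \cdot 28\right) = \left(-78\right)^{2} - \left(-89 + 252\right) = 6084 - 163 = 5921$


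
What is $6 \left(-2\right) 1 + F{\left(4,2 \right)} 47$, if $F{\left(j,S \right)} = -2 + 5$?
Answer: $129$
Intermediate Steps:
$F{\left(j,S \right)} = 3$
$6 \left(-2\right) 1 + F{\left(4,2 \right)} 47 = 6 \left(-2\right) 1 + 3 \cdot 47 = \left(-12\right) 1 + 141 = -12 + 141 = 129$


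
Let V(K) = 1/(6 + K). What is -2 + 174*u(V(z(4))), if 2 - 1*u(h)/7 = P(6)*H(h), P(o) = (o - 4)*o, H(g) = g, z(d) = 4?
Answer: 4862/5 ≈ 972.40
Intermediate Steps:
P(o) = o*(-4 + o) (P(o) = (-4 + o)*o = o*(-4 + o))
u(h) = 14 - 84*h (u(h) = 14 - 7*6*(-4 + 6)*h = 14 - 7*6*2*h = 14 - 84*h)
-2 + 174*u(V(z(4))) = -2 + 174*(14 - 84/(6 + 4)) = -2 + 174*(14 - 84/10) = -2 + 174*(14 - 84*⅒) = -2 + 174*(14 - 42/5) = -2 + 174*(28/5) = -2 + 4872/5 = 4862/5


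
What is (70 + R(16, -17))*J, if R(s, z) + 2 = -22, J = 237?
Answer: 10902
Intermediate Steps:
R(s, z) = -24 (R(s, z) = -2 - 22 = -24)
(70 + R(16, -17))*J = (70 - 24)*237 = 46*237 = 10902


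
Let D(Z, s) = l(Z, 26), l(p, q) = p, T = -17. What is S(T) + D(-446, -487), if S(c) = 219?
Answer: -227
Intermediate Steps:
D(Z, s) = Z
S(T) + D(-446, -487) = 219 - 446 = -227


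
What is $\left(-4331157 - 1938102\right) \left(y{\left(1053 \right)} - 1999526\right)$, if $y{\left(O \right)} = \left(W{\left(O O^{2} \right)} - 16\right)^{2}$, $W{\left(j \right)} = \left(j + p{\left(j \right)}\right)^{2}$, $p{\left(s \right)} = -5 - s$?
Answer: $12535038561255$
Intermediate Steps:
$W{\left(j \right)} = 25$ ($W{\left(j \right)} = \left(j - \left(5 + j\right)\right)^{2} = \left(-5\right)^{2} = 25$)
$y{\left(O \right)} = 81$ ($y{\left(O \right)} = \left(25 - 16\right)^{2} = 9^{2} = 81$)
$\left(-4331157 - 1938102\right) \left(y{\left(1053 \right)} - 1999526\right) = \left(-4331157 - 1938102\right) \left(81 - 1999526\right) = \left(-6269259\right) \left(-1999445\right) = 12535038561255$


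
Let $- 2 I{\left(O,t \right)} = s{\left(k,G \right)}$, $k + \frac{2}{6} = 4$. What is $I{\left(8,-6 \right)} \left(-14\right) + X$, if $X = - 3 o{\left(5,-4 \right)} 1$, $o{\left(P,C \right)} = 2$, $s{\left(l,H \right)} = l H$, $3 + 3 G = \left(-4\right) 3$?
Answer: $- \frac{403}{3} \approx -134.33$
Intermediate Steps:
$k = \frac{11}{3}$ ($k = - \frac{1}{3} + 4 = \frac{11}{3} \approx 3.6667$)
$G = -5$ ($G = -1 + \frac{\left(-4\right) 3}{3} = -1 + \frac{1}{3} \left(-12\right) = -1 - 4 = -5$)
$s{\left(l,H \right)} = H l$
$I{\left(O,t \right)} = \frac{55}{6}$ ($I{\left(O,t \right)} = - \frac{\left(-5\right) \frac{11}{3}}{2} = \left(- \frac{1}{2}\right) \left(- \frac{55}{3}\right) = \frac{55}{6}$)
$X = -6$ ($X = \left(-3\right) 2 \cdot 1 = \left(-6\right) 1 = -6$)
$I{\left(8,-6 \right)} \left(-14\right) + X = \frac{55}{6} \left(-14\right) - 6 = - \frac{385}{3} - 6 = - \frac{403}{3}$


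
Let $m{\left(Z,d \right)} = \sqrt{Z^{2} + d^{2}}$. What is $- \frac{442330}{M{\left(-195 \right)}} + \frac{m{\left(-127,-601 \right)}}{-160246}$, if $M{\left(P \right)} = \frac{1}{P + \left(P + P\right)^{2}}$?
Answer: $-67192138650 - \frac{\sqrt{377330}}{160246} \approx -6.7192 \cdot 10^{10}$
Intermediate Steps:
$M{\left(P \right)} = \frac{1}{P + 4 P^{2}}$ ($M{\left(P \right)} = \frac{1}{P + \left(2 P\right)^{2}} = \frac{1}{P + 4 P^{2}}$)
$- \frac{442330}{M{\left(-195 \right)}} + \frac{m{\left(-127,-601 \right)}}{-160246} = - \frac{442330}{\frac{1}{-195} \frac{1}{1 + 4 \left(-195\right)}} + \frac{\sqrt{\left(-127\right)^{2} + \left(-601\right)^{2}}}{-160246} = - \frac{442330}{\left(- \frac{1}{195}\right) \frac{1}{1 - 780}} + \sqrt{16129 + 361201} \left(- \frac{1}{160246}\right) = - \frac{442330}{\left(- \frac{1}{195}\right) \frac{1}{-779}} + \sqrt{377330} \left(- \frac{1}{160246}\right) = - \frac{442330}{\left(- \frac{1}{195}\right) \left(- \frac{1}{779}\right)} - \frac{\sqrt{377330}}{160246} = - 442330 \frac{1}{\frac{1}{151905}} - \frac{\sqrt{377330}}{160246} = \left(-442330\right) 151905 - \frac{\sqrt{377330}}{160246} = -67192138650 - \frac{\sqrt{377330}}{160246}$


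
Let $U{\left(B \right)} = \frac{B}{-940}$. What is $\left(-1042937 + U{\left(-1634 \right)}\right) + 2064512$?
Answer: $\frac{480141067}{470} \approx 1.0216 \cdot 10^{6}$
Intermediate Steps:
$U{\left(B \right)} = - \frac{B}{940}$ ($U{\left(B \right)} = B \left(- \frac{1}{940}\right) = - \frac{B}{940}$)
$\left(-1042937 + U{\left(-1634 \right)}\right) + 2064512 = \left(-1042937 - - \frac{817}{470}\right) + 2064512 = \left(-1042937 + \frac{817}{470}\right) + 2064512 = - \frac{490179573}{470} + 2064512 = \frac{480141067}{470}$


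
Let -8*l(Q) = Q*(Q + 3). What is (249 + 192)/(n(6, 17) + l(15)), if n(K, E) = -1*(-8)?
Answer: -1764/103 ≈ -17.126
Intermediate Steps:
n(K, E) = 8
l(Q) = -Q*(3 + Q)/8 (l(Q) = -Q*(Q + 3)/8 = -Q*(3 + Q)/8)
(249 + 192)/(n(6, 17) + l(15)) = (249 + 192)/(8 - 1/8*15*(3 + 15)) = 441/(8 - 1/8*15*18) = 441/(8 - 135/4) = 441/(-103/4) = 441*(-4/103) = -1764/103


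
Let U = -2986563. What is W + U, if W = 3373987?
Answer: 387424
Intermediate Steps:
W + U = 3373987 - 2986563 = 387424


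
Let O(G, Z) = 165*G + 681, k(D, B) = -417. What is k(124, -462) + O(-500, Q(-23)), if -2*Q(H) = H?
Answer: -82236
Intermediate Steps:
Q(H) = -H/2
O(G, Z) = 681 + 165*G
k(124, -462) + O(-500, Q(-23)) = -417 + (681 + 165*(-500)) = -417 + (681 - 82500) = -417 - 81819 = -82236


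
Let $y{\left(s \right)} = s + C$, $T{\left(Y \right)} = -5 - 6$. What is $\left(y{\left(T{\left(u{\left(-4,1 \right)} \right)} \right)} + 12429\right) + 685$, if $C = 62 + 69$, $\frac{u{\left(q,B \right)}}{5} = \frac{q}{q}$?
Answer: $13234$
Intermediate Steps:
$u{\left(q,B \right)} = 5$ ($u{\left(q,B \right)} = 5 \frac{q}{q} = 5 \cdot 1 = 5$)
$T{\left(Y \right)} = -11$ ($T{\left(Y \right)} = -5 - 6 = -11$)
$C = 131$
$y{\left(s \right)} = 131 + s$ ($y{\left(s \right)} = s + 131 = 131 + s$)
$\left(y{\left(T{\left(u{\left(-4,1 \right)} \right)} \right)} + 12429\right) + 685 = \left(\left(131 - 11\right) + 12429\right) + 685 = \left(120 + 12429\right) + 685 = 12549 + 685 = 13234$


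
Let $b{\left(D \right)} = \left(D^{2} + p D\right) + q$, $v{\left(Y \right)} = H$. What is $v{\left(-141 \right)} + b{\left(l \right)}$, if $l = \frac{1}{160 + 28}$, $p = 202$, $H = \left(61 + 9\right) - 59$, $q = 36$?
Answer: $\frac{1699145}{35344} \approx 48.074$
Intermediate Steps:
$H = 11$ ($H = 70 - 59 = 11$)
$l = \frac{1}{188} \approx 0.0053191$
$v{\left(Y \right)} = 11$
$b{\left(D \right)} = 36 + D^{2} + 202 D$ ($b{\left(D \right)} = \left(D^{2} + 202 D\right) + 36 = 36 + D^{2} + 202 D$)
$v{\left(-141 \right)} + b{\left(l \right)} = 11 + \left(36 + \left(\frac{1}{188}\right)^{2} + 202 \cdot \frac{1}{188}\right) = 11 + \left(36 + \frac{1}{35344} + \frac{101}{94}\right) = 11 + \frac{1310361}{35344} = \frac{1699145}{35344}$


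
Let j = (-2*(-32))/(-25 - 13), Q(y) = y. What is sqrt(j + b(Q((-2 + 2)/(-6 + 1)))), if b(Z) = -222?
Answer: 5*I*sqrt(3230)/19 ≈ 14.956*I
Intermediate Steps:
j = -32/19 (j = 64/(-38) = 64*(-1/38) = -32/19 ≈ -1.6842)
sqrt(j + b(Q((-2 + 2)/(-6 + 1)))) = sqrt(-32/19 - 222) = sqrt(-4250/19) = 5*I*sqrt(3230)/19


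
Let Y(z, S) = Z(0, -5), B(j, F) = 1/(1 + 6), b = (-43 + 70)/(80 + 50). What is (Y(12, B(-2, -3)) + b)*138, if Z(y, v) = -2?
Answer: -16077/65 ≈ -247.34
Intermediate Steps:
b = 27/130 ≈ 0.20769
B(j, F) = 1/7
Y(z, S) = -2
(Y(12, B(-2, -3)) + b)*138 = (-2 + 27/130)*138 = -233/130*138 = -16077/65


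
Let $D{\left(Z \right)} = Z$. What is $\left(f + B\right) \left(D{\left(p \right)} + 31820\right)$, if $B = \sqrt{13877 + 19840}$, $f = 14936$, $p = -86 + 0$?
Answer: $473979024 + 31734 \sqrt{33717} \approx 4.7981 \cdot 10^{8}$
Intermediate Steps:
$p = -86$
$B = \sqrt{33717} \approx 183.62$
$\left(f + B\right) \left(D{\left(p \right)} + 31820\right) = \left(14936 + \sqrt{33717}\right) \left(-86 + 31820\right) = \left(14936 + \sqrt{33717}\right) 31734 = 473979024 + 31734 \sqrt{33717}$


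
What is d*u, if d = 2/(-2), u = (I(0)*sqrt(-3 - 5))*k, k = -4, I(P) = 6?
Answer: 48*I*sqrt(2) ≈ 67.882*I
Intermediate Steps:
u = -48*I*sqrt(2) (u = (6*sqrt(-3 - 5))*(-4) = (6*sqrt(-8))*(-4) = (6*(2*I*sqrt(2)))*(-4) = (12*I*sqrt(2))*(-4) = -48*I*sqrt(2) ≈ -67.882*I)
d = -1 (d = 2*(-1/2) = -1)
d*u = -(-48)*I*sqrt(2) = 48*I*sqrt(2)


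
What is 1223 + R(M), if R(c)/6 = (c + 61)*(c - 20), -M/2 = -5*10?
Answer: 78503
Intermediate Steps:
M = 100 (M = -(-10)*10 = -2*(-50) = 100)
R(c) = 6*(-20 + c)*(61 + c) (R(c) = 6*((c + 61)*(c - 20)) = 6*((61 + c)*(-20 + c)) = 6*((-20 + c)*(61 + c)) = 6*(-20 + c)*(61 + c))
1223 + R(M) = 1223 + (-7320 + 6*100² + 246*100) = 1223 + (-7320 + 6*10000 + 24600) = 1223 + (-7320 + 60000 + 24600) = 1223 + 77280 = 78503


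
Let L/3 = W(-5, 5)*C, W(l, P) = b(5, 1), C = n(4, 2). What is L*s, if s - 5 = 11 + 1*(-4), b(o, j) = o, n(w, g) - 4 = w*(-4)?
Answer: -2160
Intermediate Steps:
n(w, g) = 4 - 4*w (n(w, g) = 4 + w*(-4) = 4 - 4*w)
C = -12 (C = 4 - 4*4 = 4 - 16 = -12)
W(l, P) = 5
s = 12 (s = 5 + (11 + 1*(-4)) = 5 + (11 - 4) = 5 + 7 = 12)
L = -180 (L = 3*(5*(-12)) = 3*(-60) = -180)
L*s = -180*12 = -2160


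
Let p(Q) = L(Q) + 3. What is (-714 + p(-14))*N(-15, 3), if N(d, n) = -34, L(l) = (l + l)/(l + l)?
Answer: 24140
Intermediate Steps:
L(l) = 1 (L(l) = (2*l)/((2*l)) = (2*l)*(1/(2*l)) = 1)
p(Q) = 4 (p(Q) = 1 + 3 = 4)
(-714 + p(-14))*N(-15, 3) = (-714 + 4)*(-34) = -710*(-34) = 24140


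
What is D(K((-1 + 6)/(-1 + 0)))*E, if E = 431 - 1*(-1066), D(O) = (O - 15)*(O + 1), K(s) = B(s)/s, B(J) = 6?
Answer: 121257/25 ≈ 4850.3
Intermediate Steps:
K(s) = 6/s
D(O) = (1 + O)*(-15 + O) (D(O) = (-15 + O)*(1 + O) = (1 + O)*(-15 + O))
E = 1497 (E = 431 + 1066 = 1497)
D(K((-1 + 6)/(-1 + 0)))*E = (-15 + (6/(((-1 + 6)/(-1 + 0))))² - 84/((-1 + 6)/(-1 + 0)))*1497 = (-15 + (6/((5/(-1))))² - 84/(5/(-1)))*1497 = (-15 + (6/((5*(-1))))² - 84/(5*(-1)))*1497 = (-15 + (6/(-5))² - 84/(-5))*1497 = (-15 + (6*(-⅕))² - 84*(-1)/5)*1497 = (-15 + (-6/5)² - 14*(-6/5))*1497 = (-15 + 36/25 + 84/5)*1497 = (81/25)*1497 = 121257/25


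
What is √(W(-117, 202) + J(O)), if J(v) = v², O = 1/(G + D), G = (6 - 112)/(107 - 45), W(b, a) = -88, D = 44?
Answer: 7*I*√3086663/1311 ≈ 9.3808*I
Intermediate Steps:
G = -53/31 (G = -106/62 = -106*1/62 = -53/31 ≈ -1.7097)
O = 31/1311 (O = 1/(-53/31 + 44) = 1/(1311/31) = 31/1311 ≈ 0.023646)
√(W(-117, 202) + J(O)) = √(-88 + (31/1311)²) = √(-88 + 961/1718721) = √(-151246487/1718721) = 7*I*√3086663/1311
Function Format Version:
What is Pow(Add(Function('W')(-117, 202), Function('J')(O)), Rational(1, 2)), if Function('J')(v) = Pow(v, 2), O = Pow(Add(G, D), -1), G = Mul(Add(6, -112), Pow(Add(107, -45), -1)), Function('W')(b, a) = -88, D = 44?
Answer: Mul(Rational(7, 1311), I, Pow(3086663, Rational(1, 2))) ≈ Mul(9.3808, I)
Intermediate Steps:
G = Rational(-53, 31) (G = Mul(-106, Pow(62, -1)) = Mul(-106, Rational(1, 62)) = Rational(-53, 31) ≈ -1.7097)
O = Rational(31, 1311) (O = Pow(Add(Rational(-53, 31), 44), -1) = Pow(Rational(1311, 31), -1) = Rational(31, 1311) ≈ 0.023646)
Pow(Add(Function('W')(-117, 202), Function('J')(O)), Rational(1, 2)) = Pow(Add(-88, Pow(Rational(31, 1311), 2)), Rational(1, 2)) = Pow(Add(-88, Rational(961, 1718721)), Rational(1, 2)) = Pow(Rational(-151246487, 1718721), Rational(1, 2)) = Mul(Rational(7, 1311), I, Pow(3086663, Rational(1, 2)))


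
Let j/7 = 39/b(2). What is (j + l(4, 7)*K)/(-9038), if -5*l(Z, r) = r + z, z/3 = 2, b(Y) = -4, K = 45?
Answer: 741/36152 ≈ 0.020497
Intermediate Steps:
z = 6 (z = 3*2 = 6)
j = -273/4 (j = 7*(39/(-4)) = 7*(39*(-¼)) = 7*(-39/4) = -273/4 ≈ -68.250)
l(Z, r) = -6/5 - r/5 (l(Z, r) = -(r + 6)/5 = -(6 + r)/5 = -6/5 - r/5)
(j + l(4, 7)*K)/(-9038) = (-273/4 + (-6/5 - ⅕*7)*45)/(-9038) = (-273/4 + (-6/5 - 7/5)*45)*(-1/9038) = (-273/4 - 13/5*45)*(-1/9038) = (-273/4 - 117)*(-1/9038) = -741/4*(-1/9038) = 741/36152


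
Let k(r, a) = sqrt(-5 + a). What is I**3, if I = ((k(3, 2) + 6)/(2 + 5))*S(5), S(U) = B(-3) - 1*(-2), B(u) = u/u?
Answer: 4374/343 + 405*I*sqrt(3)/49 ≈ 12.752 + 14.316*I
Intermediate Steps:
B(u) = 1
S(U) = 3 (S(U) = 1 - 1*(-2) = 1 + 2 = 3)
I = 18/7 + 3*I*sqrt(3)/7 (I = ((sqrt(-5 + 2) + 6)/(2 + 5))*3 = ((sqrt(-3) + 6)/7)*3 = ((I*sqrt(3) + 6)*(1/7))*3 = ((6 + I*sqrt(3))*(1/7))*3 = (6/7 + I*sqrt(3)/7)*3 = 18/7 + 3*I*sqrt(3)/7 ≈ 2.5714 + 0.74231*I)
I**3 = (18/7 + 3*I*sqrt(3)/7)**3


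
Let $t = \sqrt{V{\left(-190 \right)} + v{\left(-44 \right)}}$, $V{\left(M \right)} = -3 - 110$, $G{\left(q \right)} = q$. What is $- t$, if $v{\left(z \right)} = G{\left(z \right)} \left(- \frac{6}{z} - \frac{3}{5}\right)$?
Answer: $- \frac{i \sqrt{2315}}{5} \approx - 9.6229 i$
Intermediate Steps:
$V{\left(M \right)} = -113$
$v{\left(z \right)} = z \left(- \frac{3}{5} - \frac{6}{z}\right)$ ($v{\left(z \right)} = z \left(- \frac{6}{z} - \frac{3}{5}\right) = z \left(- \frac{3}{5} - \frac{6}{z}\right)$)
$t = \frac{i \sqrt{2315}}{5}$ ($t = \sqrt{-113 - - \frac{102}{5}} = \sqrt{-113 + \left(-6 + \frac{132}{5}\right)} = \sqrt{-113 + \frac{102}{5}} = \sqrt{- \frac{463}{5}} = \frac{i \sqrt{2315}}{5} \approx 9.6229 i$)
$- t = - \frac{i \sqrt{2315}}{5}$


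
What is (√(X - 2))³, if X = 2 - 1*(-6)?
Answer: 6*√6 ≈ 14.697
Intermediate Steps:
X = 8 (X = 2 + 6 = 8)
(√(X - 2))³ = (√(8 - 2))³ = (√6)³ = 6*√6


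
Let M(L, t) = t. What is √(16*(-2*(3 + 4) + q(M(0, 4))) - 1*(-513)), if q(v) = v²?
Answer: √545 ≈ 23.345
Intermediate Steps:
√(16*(-2*(3 + 4) + q(M(0, 4))) - 1*(-513)) = √(16*(-2*(3 + 4) + 4²) - 1*(-513)) = √(16*(-2*7 + 16) + 513) = √(16*(-14 + 16) + 513) = √(16*2 + 513) = √(32 + 513) = √545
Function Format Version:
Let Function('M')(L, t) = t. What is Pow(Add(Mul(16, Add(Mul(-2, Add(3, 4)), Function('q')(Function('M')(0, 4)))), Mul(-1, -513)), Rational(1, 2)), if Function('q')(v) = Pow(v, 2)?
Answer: Pow(545, Rational(1, 2)) ≈ 23.345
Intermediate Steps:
Pow(Add(Mul(16, Add(Mul(-2, Add(3, 4)), Function('q')(Function('M')(0, 4)))), Mul(-1, -513)), Rational(1, 2)) = Pow(Add(Mul(16, Add(Mul(-2, Add(3, 4)), Pow(4, 2))), Mul(-1, -513)), Rational(1, 2)) = Pow(Add(Mul(16, Add(Mul(-2, 7), 16)), 513), Rational(1, 2)) = Pow(Add(Mul(16, Add(-14, 16)), 513), Rational(1, 2)) = Pow(Add(Mul(16, 2), 513), Rational(1, 2)) = Pow(Add(32, 513), Rational(1, 2)) = Pow(545, Rational(1, 2))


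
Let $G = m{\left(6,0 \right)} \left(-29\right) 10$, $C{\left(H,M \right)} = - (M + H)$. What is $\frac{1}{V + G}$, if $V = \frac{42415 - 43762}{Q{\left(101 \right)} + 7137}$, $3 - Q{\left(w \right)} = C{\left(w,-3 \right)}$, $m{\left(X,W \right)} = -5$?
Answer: $\frac{7238}{10493753} \approx 0.00068974$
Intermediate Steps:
$C{\left(H,M \right)} = - H - M$ ($C{\left(H,M \right)} = - (H + M) = - H - M$)
$Q{\left(w \right)} = w$ ($Q{\left(w \right)} = 3 - \left(- w - -3\right) = 3 - \left(- w + 3\right) = 3 - \left(3 - w\right) = 3 + \left(-3 + w\right) = w$)
$V = - \frac{1347}{7238}$ ($V = \frac{42415 - 43762}{101 + 7137} = - \frac{1347}{7238} \approx -0.1861$)
$G = 1450$ ($G = \left(-5\right) \left(-29\right) 10 = 145 \cdot 10 = 1450$)
$\frac{1}{V + G} = \frac{1}{- \frac{1347}{7238} + 1450} = \frac{1}{\frac{10493753}{7238}} = \frac{7238}{10493753}$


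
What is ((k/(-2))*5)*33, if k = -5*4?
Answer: 1650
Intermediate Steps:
k = -20
((k/(-2))*5)*33 = (-20/(-2)*5)*33 = (-20*(-1/2)*5)*33 = (10*5)*33 = 50*33 = 1650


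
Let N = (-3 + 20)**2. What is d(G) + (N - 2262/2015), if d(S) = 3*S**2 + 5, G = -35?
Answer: 615021/155 ≈ 3967.9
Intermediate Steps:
N = 289 (N = 17**2 = 289)
d(S) = 5 + 3*S**2
d(G) + (N - 2262/2015) = (5 + 3*(-35)**2) + (289 - 2262/2015) = (5 + 3*1225) + (289 - 2262*1/2015) = (5 + 3675) + (289 - 174/155) = 3680 + 44621/155 = 615021/155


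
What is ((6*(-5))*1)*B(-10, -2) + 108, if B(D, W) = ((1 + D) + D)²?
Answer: -10722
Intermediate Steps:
B(D, W) = (1 + 2*D)²
((6*(-5))*1)*B(-10, -2) + 108 = ((6*(-5))*1)*(1 + 2*(-10))² + 108 = (-30*1)*(1 - 20)² + 108 = -30*(-19)² + 108 = -30*361 + 108 = -10830 + 108 = -10722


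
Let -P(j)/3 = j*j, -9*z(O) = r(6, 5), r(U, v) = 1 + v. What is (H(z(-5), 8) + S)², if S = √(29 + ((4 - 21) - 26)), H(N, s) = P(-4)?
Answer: (-48 + I*√14)² ≈ 2290.0 - 359.2*I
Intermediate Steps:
z(O) = -⅔ (z(O) = -(1 + 5)/9 = -⅑*6 = -⅔)
P(j) = -3*j² (P(j) = -3*j*j = -3*j²)
H(N, s) = -48 (H(N, s) = -3*(-4)² = -3*16 = -48)
S = I*√14 (S = √(29 + (-17 - 26)) = √(29 - 43) = √(-14) = I*√14 ≈ 3.7417*I)
(H(z(-5), 8) + S)² = (-48 + I*√14)²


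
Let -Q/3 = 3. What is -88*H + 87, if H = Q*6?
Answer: 4839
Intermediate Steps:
Q = -9 (Q = -3*3 = -9)
H = -54 (H = -9*6 = -54)
-88*H + 87 = -88*(-54) + 87 = 4752 + 87 = 4839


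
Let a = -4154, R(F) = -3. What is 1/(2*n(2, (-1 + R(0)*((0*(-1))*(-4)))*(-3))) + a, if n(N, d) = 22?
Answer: -182775/44 ≈ -4154.0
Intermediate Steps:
1/(2*n(2, (-1 + R(0)*((0*(-1))*(-4)))*(-3))) + a = 1/(2*22) - 4154 = 1/44 - 4154 = -182775/44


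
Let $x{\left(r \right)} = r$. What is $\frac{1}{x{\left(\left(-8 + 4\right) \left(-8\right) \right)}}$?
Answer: $\frac{1}{32} \approx 0.03125$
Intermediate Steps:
$\frac{1}{x{\left(\left(-8 + 4\right) \left(-8\right) \right)}} = \frac{1}{\left(-8 + 4\right) \left(-8\right)} = \frac{1}{\left(-4\right) \left(-8\right)} = \frac{1}{32}$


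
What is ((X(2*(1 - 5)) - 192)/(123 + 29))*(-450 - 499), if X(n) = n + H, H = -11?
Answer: 200239/152 ≈ 1317.4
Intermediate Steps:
X(n) = -11 + n (X(n) = n - 11 = -11 + n)
((X(2*(1 - 5)) - 192)/(123 + 29))*(-450 - 499) = (((-11 + 2*(1 - 5)) - 192)/(123 + 29))*(-450 - 499) = (((-11 + 2*(-4)) - 192)/152)*(-949) = (((-11 - 8) - 192)*(1/152))*(-949) = ((-19 - 192)*(1/152))*(-949) = -211*1/152*(-949) = -211/152*(-949) = 200239/152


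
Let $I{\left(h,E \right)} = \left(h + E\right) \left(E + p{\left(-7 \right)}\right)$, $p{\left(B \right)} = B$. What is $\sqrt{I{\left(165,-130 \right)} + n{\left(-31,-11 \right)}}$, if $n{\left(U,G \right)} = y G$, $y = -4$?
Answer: $i \sqrt{4751} \approx 68.927 i$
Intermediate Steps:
$n{\left(U,G \right)} = - 4 G$
$I{\left(h,E \right)} = \left(-7 + E\right) \left(E + h\right)$ ($I{\left(h,E \right)} = \left(h + E\right) \left(E - 7\right) = \left(E + h\right) \left(-7 + E\right) = \left(-7 + E\right) \left(E + h\right)$)
$\sqrt{I{\left(165,-130 \right)} + n{\left(-31,-11 \right)}} = \sqrt{\left(\left(-130\right)^{2} - -910 - 1155 - 21450\right) - -44} = \sqrt{\left(16900 + 910 - 1155 - 21450\right) + 44} = \sqrt{-4795 + 44} = \sqrt{-4751} = i \sqrt{4751}$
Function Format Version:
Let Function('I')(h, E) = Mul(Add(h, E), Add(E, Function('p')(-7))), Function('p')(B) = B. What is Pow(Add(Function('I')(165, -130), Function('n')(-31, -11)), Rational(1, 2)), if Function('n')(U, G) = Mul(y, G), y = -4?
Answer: Mul(I, Pow(4751, Rational(1, 2))) ≈ Mul(68.927, I)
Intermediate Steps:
Function('n')(U, G) = Mul(-4, G)
Function('I')(h, E) = Mul(Add(-7, E), Add(E, h)) (Function('I')(h, E) = Mul(Add(h, E), Add(E, -7)) = Mul(Add(E, h), Add(-7, E)) = Mul(Add(-7, E), Add(E, h)))
Pow(Add(Function('I')(165, -130), Function('n')(-31, -11)), Rational(1, 2)) = Pow(Add(Add(Pow(-130, 2), Mul(-7, -130), Mul(-7, 165), Mul(-130, 165)), Mul(-4, -11)), Rational(1, 2)) = Pow(Add(Add(16900, 910, -1155, -21450), 44), Rational(1, 2)) = Pow(Add(-4795, 44), Rational(1, 2)) = Pow(-4751, Rational(1, 2)) = Mul(I, Pow(4751, Rational(1, 2)))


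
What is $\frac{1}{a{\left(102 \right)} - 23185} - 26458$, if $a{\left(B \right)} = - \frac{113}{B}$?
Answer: $- \frac{62572720316}{2364983} \approx -26458.0$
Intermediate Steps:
$\frac{1}{a{\left(102 \right)} - 23185} - 26458 = \frac{1}{- \frac{113}{102} - 23185} - 26458 = \frac{1}{- \frac{2364983}{102}} - 26458 = - \frac{102}{2364983} - 26458 = - \frac{62572720316}{2364983}$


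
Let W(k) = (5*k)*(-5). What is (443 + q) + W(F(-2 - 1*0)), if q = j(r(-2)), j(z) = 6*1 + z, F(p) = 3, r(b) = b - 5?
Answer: 367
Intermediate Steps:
r(b) = -5 + b
W(k) = -25*k
j(z) = 6 + z
q = -1 (q = 6 + (-5 - 2) = 6 - 7 = -1)
(443 + q) + W(F(-2 - 1*0)) = (443 - 1) - 25*3 = 442 - 75 = 367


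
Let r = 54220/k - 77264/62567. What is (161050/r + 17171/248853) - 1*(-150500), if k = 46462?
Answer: -826593675768364516/372256239087 ≈ -2.2205e+6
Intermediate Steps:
r = -98728614/1453493977 (r = 54220/46462 - 77264/62567 = 54220*(1/46462) - 77264*1/62567 = 27110/23231 - 77264/62567 = -98728614/1453493977 ≈ -0.067925)
(161050/r + 17171/248853) - 1*(-150500) = (161050/(-98728614/1453493977) + 17171/248853) - 1*(-150500) = (161050*(-1453493977/98728614) + 17171*(1/248853)) + 150500 = (-117042602497925/49364307 + 1561/22623) + 150500 = -882618239750958016/372256239087 + 150500 = -826593675768364516/372256239087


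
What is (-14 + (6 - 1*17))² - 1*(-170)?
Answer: 795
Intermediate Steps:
(-14 + (6 - 1*17))² - 1*(-170) = (-14 + (6 - 17))² + 170 = (-14 - 11)² + 170 = (-25)² + 170 = 625 + 170 = 795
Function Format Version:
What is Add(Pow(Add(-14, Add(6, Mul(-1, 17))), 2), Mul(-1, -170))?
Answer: 795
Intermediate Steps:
Add(Pow(Add(-14, Add(6, Mul(-1, 17))), 2), Mul(-1, -170)) = Add(Pow(Add(-14, Add(6, -17)), 2), 170) = Add(Pow(Add(-14, -11), 2), 170) = Add(Pow(-25, 2), 170) = Add(625, 170) = 795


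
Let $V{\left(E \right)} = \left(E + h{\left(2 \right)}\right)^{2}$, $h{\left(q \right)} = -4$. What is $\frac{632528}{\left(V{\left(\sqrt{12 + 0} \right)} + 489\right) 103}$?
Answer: $\frac{327016976}{27451663} + \frac{10120448 \sqrt{3}}{27451663} \approx 12.551$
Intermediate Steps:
$V{\left(E \right)} = \left(-4 + E\right)^{2}$ ($V{\left(E \right)} = \left(E - 4\right)^{2} = \left(-4 + E\right)^{2}$)
$\frac{632528}{\left(V{\left(\sqrt{12 + 0} \right)} + 489\right) 103} = \frac{632528}{\left(\left(-4 + \sqrt{12 + 0}\right)^{2} + 489\right) 103} = \frac{632528}{\left(\left(-4 + \sqrt{12}\right)^{2} + 489\right) 103} = \frac{632528}{\left(\left(-4 + 2 \sqrt{3}\right)^{2} + 489\right) 103} = \frac{632528}{\left(489 + \left(-4 + 2 \sqrt{3}\right)^{2}\right) 103} = \frac{632528}{50367 + 103 \left(-4 + 2 \sqrt{3}\right)^{2}}$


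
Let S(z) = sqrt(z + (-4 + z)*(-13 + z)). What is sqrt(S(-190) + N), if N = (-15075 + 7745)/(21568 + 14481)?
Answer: sqrt(-264239170 + 2599060802*sqrt(9798))/36049 ≈ 14.063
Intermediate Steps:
N = -7330/36049 ≈ -0.20333
S(z) = sqrt(z + (-13 + z)*(-4 + z))
sqrt(S(-190) + N) = sqrt(sqrt(52 + (-190)**2 - 16*(-190)) - 7330/36049) = sqrt(sqrt(52 + 36100 + 3040) - 7330/36049) = sqrt(sqrt(39192) - 7330/36049) = sqrt(2*sqrt(9798) - 7330/36049) = sqrt(-7330/36049 + 2*sqrt(9798))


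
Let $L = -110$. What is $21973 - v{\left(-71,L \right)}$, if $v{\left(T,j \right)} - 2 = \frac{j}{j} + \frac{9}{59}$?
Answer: $\frac{1296221}{59} \approx 21970.0$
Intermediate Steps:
$v{\left(T,j \right)} = \frac{186}{59}$ ($v{\left(T,j \right)} = 2 + \left(\frac{j}{j} + \frac{9}{59}\right) = 2 + \left(1 + 9 \cdot \frac{1}{59}\right) = 2 + \left(1 + \frac{9}{59}\right) = 2 + \frac{68}{59} = \frac{186}{59}$)
$21973 - v{\left(-71,L \right)} = 21973 - \frac{186}{59} = \frac{1296221}{59}$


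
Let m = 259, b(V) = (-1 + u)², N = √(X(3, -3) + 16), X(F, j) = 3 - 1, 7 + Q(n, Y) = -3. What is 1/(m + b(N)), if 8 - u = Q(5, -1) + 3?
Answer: 1/455 ≈ 0.0021978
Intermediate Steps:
Q(n, Y) = -10 (Q(n, Y) = -7 - 3 = -10)
X(F, j) = 2
u = 15 (u = 8 - (-10 + 3) = 8 - 1*(-7) = 8 + 7 = 15)
N = 3*√2 (N = √(2 + 16) = √18 = 3*√2 ≈ 4.2426)
b(V) = 196 (b(V) = (-1 + 15)² = 14² = 196)
1/(m + b(N)) = 1/(259 + 196) = 1/455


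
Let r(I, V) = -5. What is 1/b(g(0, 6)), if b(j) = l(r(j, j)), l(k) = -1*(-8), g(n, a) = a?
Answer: ⅛ ≈ 0.12500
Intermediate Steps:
l(k) = 8
b(j) = 8
1/b(g(0, 6)) = 1/8 = ⅛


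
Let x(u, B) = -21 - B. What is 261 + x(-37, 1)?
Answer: 239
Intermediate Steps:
261 + x(-37, 1) = 261 + (-21 - 1*1) = 261 + (-21 - 1) = 261 - 22 = 239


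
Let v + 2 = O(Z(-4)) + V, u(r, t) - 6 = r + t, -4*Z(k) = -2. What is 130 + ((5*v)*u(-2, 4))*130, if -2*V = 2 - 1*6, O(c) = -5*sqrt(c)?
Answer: 130 - 13000*sqrt(2) ≈ -18255.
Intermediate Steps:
Z(k) = 1/2 (Z(k) = -1/4*(-2) = 1/2)
u(r, t) = 6 + r + t (u(r, t) = 6 + (r + t) = 6 + r + t)
V = 2 (V = -(2 - 1*6)/2 = -(2 - 6)/2 = -1/2*(-4) = 2)
v = -5*sqrt(2)/2 (v = -2 + (-5*sqrt(2)/2 + 2) = -2 + (2 - 5*sqrt(2)/2) = -5*sqrt(2)/2 ≈ -3.5355)
130 + ((5*v)*u(-2, 4))*130 = 130 + ((5*(-5*sqrt(2)/2))*(6 - 2 + 4))*130 = 130 + (-25*sqrt(2)/2*8)*130 = 130 - 100*sqrt(2)*130 = 130 - 13000*sqrt(2)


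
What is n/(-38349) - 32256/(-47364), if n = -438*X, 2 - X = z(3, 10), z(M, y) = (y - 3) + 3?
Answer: 29750608/50454501 ≈ 0.58965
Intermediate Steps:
z(M, y) = y (z(M, y) = (-3 + y) + 3 = y)
X = -8 (X = 2 - 1*10 = 2 - 10 = -8)
n = 3504 (n = -438*(-8) = 3504)
n/(-38349) - 32256/(-47364) = 3504/(-38349) - 32256/(-47364) = 3504*(-1/38349) - 32256*(-1/47364) = -1168/12783 + 2688/3947 = 29750608/50454501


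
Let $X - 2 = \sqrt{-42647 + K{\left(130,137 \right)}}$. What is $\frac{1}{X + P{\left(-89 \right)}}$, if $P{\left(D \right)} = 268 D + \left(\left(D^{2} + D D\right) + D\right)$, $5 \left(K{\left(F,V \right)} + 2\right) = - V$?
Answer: $- \frac{40485}{328020427} - \frac{i \sqrt{1066910}}{328020427} \approx -0.00012342 - 3.1489 \cdot 10^{-6} i$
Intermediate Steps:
$K{\left(F,V \right)} = -2 - \frac{V}{5}$ ($K{\left(F,V \right)} = -2 + \frac{\left(-1\right) V}{5} = -2 - \frac{V}{5}$)
$P{\left(D \right)} = 2 D^{2} + 269 D$ ($P{\left(D \right)} = 268 D + \left(\left(D^{2} + D^{2}\right) + D\right) = 268 D + \left(2 D^{2} + D\right) = 268 D + \left(D + 2 D^{2}\right) = 2 D^{2} + 269 D$)
$X = 2 + \frac{i \sqrt{1066910}}{5}$ ($X = 2 + \sqrt{-42647 - \frac{147}{5}} = 2 + \sqrt{- \frac{213382}{5}} = 2 + \frac{i \sqrt{1066910}}{5} \approx 2.0 + 206.58 i$)
$\frac{1}{X + P{\left(-89 \right)}} = \frac{1}{\left(2 + \frac{i \sqrt{1066910}}{5}\right) - 89 \left(269 + 2 \left(-89\right)\right)} = \frac{1}{\left(2 + \frac{i \sqrt{1066910}}{5}\right) - 89 \left(269 - 178\right)} = \frac{1}{\left(2 + \frac{i \sqrt{1066910}}{5}\right) - 8099} = \frac{1}{-8097 + \frac{i \sqrt{1066910}}{5}}$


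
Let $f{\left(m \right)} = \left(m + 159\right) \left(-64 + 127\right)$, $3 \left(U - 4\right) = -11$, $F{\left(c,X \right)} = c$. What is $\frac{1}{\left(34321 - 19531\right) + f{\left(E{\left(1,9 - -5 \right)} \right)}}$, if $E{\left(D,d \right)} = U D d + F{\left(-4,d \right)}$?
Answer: $\frac{1}{24849} \approx 4.0243 \cdot 10^{-5}$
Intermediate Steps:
$U = \frac{1}{3}$ ($U = 4 + \frac{1}{3} \left(-11\right) = 4 - \frac{11}{3} = \frac{1}{3} \approx 0.33333$)
$E{\left(D,d \right)} = -4 + \frac{D d}{3}$ ($E{\left(D,d \right)} = \frac{D}{3} d - 4 = \frac{D d}{3} - 4 = -4 + \frac{D d}{3}$)
$f{\left(m \right)} = 10017 + 63 m$ ($f{\left(m \right)} = \left(159 + m\right) 63 = 10017 + 63 m$)
$\frac{1}{\left(34321 - 19531\right) + f{\left(E{\left(1,9 - -5 \right)} \right)}} = \frac{1}{\left(34321 - 19531\right) + \left(10017 + 63 \left(-4 + \frac{1}{3} \cdot 1 \left(9 - -5\right)\right)\right)} = \frac{1}{14790 + \left(10017 + 63 \left(-4 + \frac{1}{3} \cdot 1 \left(9 + 5\right)\right)\right)} = \frac{1}{14790 + \left(10017 + 63 \left(-4 + \frac{1}{3} \cdot 1 \cdot 14\right)\right)} = \frac{1}{14790 + \left(10017 + 63 \left(-4 + \frac{14}{3}\right)\right)} = \frac{1}{14790 + \left(10017 + 63 \cdot \frac{2}{3}\right)} = \frac{1}{14790 + \left(10017 + 42\right)} = \frac{1}{14790 + 10059} = \frac{1}{24849}$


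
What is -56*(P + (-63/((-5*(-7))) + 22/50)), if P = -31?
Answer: 45304/25 ≈ 1812.2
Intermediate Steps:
-56*(P + (-63/((-5*(-7))) + 22/50)) = -56*(-31 + (-63/((-5*(-7))) + 22/50)) = -56*(-31 + (-63/35 + 22*(1/50))) = -56*(-31 + (-63*1/35 + 11/25)) = -56*(-31 + (-9/5 + 11/25)) = -56*(-31 - 34/25) = -56*(-809/25) = 45304/25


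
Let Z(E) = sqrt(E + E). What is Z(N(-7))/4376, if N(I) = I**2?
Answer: 7*sqrt(2)/4376 ≈ 0.0022622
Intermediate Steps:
Z(E) = sqrt(2)*sqrt(E) (Z(E) = sqrt(2*E) = sqrt(2)*sqrt(E))
Z(N(-7))/4376 = (sqrt(2)*sqrt((-7)**2))/4376 = (sqrt(2)*sqrt(49))*(1/4376) = (sqrt(2)*7)*(1/4376) = (7*sqrt(2))*(1/4376) = 7*sqrt(2)/4376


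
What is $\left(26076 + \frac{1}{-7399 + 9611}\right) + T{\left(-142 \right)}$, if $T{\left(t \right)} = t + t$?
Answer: $\frac{57051905}{2212} \approx 25792.0$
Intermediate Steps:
$T{\left(t \right)} = 2 t$
$\left(26076 + \frac{1}{-7399 + 9611}\right) + T{\left(-142 \right)} = \left(26076 + \frac{1}{-7399 + 9611}\right) + 2 \left(-142\right) = \left(26076 + \frac{1}{2212}\right) - 284 = \frac{57680113}{2212} - 284 = \frac{57051905}{2212}$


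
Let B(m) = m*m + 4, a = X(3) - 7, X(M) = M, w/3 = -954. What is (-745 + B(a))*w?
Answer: 2074950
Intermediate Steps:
w = -2862 (w = 3*(-954) = -2862)
a = -4 (a = 3 - 7 = -4)
B(m) = 4 + m² (B(m) = m² + 4 = 4 + m²)
(-745 + B(a))*w = (-745 + (4 + (-4)²))*(-2862) = (-745 + (4 + 16))*(-2862) = (-745 + 20)*(-2862) = -725*(-2862) = 2074950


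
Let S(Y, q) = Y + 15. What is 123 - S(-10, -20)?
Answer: 118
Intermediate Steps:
S(Y, q) = 15 + Y
123 - S(-10, -20) = 123 - (15 - 10) = 123 - 1*5 = 123 - 5 = 118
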